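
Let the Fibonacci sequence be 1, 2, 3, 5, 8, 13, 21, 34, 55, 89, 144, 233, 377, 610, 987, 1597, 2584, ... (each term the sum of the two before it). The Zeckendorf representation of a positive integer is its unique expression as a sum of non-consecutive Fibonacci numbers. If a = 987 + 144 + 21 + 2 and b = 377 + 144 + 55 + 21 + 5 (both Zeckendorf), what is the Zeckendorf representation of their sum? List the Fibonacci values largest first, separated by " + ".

1597 + 144 + 13 + 2

The two numbers are 1154 and 602, so their sum is 1756.
Repeatedly subtract the largest Fibonacci number that fits:
1756 − 1597 = 159
159 − 144 = 15
15 − 13 = 2
2 − 2 = 0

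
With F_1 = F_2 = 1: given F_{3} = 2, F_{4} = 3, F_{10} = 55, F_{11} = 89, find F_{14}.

377

By the addition formula F_{m+n} = F_m F_{n+1} + F_{m−1} F_n with m=4, n=10: F_{14} = 3·89 + 2·55 = 267 + 110 = 377.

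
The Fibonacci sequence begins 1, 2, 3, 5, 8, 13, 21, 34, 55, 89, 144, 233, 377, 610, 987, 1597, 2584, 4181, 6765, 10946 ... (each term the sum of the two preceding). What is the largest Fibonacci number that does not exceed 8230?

6765 ≤ 8230 < 10946, so the largest Fibonacci number not exceeding 8230 is 6765.

6765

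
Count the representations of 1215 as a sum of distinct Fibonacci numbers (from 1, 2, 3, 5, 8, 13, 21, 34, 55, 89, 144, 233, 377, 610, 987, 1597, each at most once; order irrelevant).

1215 = 987+144+55+21+8 = 987+144+55+21+5+3 = 610+377+144+55+21+8 = 987+144+55+21+5+2+1 = … (16 more), for 20 in all.

20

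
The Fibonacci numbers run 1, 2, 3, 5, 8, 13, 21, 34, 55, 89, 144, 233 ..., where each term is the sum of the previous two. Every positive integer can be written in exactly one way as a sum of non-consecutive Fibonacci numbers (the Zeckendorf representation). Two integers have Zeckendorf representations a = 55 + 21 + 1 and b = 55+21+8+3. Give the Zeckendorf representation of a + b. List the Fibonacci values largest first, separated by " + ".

The two numbers are 77 and 87, so their sum is 164.
144 ≤ 164 < 233, so take 144; remainder 20
13 ≤ 20 < 21, so take 13; remainder 7
5 ≤ 7 < 8, so take 5; remainder 2
2 ≤ 2 < 3, so take 2; remainder 0

144 + 13 + 5 + 2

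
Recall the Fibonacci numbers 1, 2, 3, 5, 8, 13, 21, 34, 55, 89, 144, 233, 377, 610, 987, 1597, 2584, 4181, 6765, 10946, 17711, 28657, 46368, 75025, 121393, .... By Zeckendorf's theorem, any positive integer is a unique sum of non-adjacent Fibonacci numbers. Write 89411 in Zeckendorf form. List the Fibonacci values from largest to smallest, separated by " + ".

take 75025 (≤ 89411); 89411 − 75025 = 14386
take 10946 (≤ 14386); 14386 − 10946 = 3440
take 2584 (≤ 3440); 3440 − 2584 = 856
take 610 (≤ 856); 856 − 610 = 246
take 233 (≤ 246); 246 − 233 = 13
take 13 (≤ 13); 13 − 13 = 0
So 89411 = 75025 + 10946 + 2584 + 610 + 233 + 13, with no two terms consecutive in the sequence.

75025 + 10946 + 2584 + 610 + 233 + 13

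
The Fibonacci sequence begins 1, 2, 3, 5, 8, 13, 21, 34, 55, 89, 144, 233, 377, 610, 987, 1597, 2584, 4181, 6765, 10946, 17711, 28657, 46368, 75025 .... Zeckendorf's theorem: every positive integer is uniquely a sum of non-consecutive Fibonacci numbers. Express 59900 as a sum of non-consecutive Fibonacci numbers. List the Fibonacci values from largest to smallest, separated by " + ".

46368 + 10946 + 2584 + 2

59900: greatest Fibonacci not exceeding it is 46368, leaving 13532
13532: greatest Fibonacci not exceeding it is 10946, leaving 2586
2586: greatest Fibonacci not exceeding it is 2584, leaving 2
2: greatest Fibonacci not exceeding it is 2, leaving 0
So 59900 = 46368 + 10946 + 2584 + 2, with no two terms consecutive in the sequence.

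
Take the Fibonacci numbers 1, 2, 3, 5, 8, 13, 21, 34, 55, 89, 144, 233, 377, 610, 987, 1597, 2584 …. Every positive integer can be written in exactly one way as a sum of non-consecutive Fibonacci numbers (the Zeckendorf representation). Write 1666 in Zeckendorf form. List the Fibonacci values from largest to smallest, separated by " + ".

Repeatedly subtract the largest Fibonacci number that fits:
subtract 1597 from 1666: 69 remains
subtract 55 from 69: 14 remains
subtract 13 from 14: 1 remains
subtract 1 from 1: 0 remains
So 1666 = 1597 + 55 + 13 + 1, with no two terms consecutive in the sequence.

1597 + 55 + 13 + 1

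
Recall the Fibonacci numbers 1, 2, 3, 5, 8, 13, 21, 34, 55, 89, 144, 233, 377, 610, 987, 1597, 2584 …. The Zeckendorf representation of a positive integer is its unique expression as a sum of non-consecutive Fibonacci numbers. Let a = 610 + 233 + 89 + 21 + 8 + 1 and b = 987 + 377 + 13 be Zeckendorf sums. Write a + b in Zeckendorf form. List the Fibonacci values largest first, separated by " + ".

The two numbers are 962 and 1377, so their sum is 2339.
take 1597 (≤ 2339); 2339 − 1597 = 742
take 610 (≤ 742); 742 − 610 = 132
take 89 (≤ 132); 132 − 89 = 43
take 34 (≤ 43); 43 − 34 = 9
take 8 (≤ 9); 9 − 8 = 1
take 1 (≤ 1); 1 − 1 = 0

1597 + 610 + 89 + 34 + 8 + 1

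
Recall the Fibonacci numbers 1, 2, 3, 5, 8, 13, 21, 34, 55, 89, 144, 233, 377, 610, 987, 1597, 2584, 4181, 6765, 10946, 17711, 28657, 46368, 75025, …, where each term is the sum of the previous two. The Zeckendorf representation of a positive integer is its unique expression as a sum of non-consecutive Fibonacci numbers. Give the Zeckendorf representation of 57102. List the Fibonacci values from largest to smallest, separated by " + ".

Greedy algorithm:
subtract 46368 from 57102: 10734 remains
subtract 6765 from 10734: 3969 remains
subtract 2584 from 3969: 1385 remains
subtract 987 from 1385: 398 remains
subtract 377 from 398: 21 remains
subtract 21 from 21: 0 remains
So 57102 = 46368 + 6765 + 2584 + 987 + 377 + 21, with no two terms consecutive in the sequence.

46368 + 6765 + 2584 + 987 + 377 + 21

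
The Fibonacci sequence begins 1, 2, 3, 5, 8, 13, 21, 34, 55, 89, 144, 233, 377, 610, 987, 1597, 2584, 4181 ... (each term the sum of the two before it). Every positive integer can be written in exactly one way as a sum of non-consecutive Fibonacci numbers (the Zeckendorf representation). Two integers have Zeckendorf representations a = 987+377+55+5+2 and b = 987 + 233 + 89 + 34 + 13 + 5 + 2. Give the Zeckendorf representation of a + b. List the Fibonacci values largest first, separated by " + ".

2584 + 144 + 55 + 5 + 1

The two numbers are 1426 and 1363, so their sum is 2789.
Greedily peel off the largest Fibonacci term at each step:
2789 − 2584 = 205
205 − 144 = 61
61 − 55 = 6
6 − 5 = 1
1 − 1 = 0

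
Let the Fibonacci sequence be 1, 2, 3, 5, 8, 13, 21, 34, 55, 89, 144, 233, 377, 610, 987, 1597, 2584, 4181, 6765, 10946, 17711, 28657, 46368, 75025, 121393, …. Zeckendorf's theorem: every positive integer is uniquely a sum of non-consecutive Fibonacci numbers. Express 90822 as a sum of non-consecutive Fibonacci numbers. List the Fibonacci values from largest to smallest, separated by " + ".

Repeatedly subtract the largest Fibonacci number that fits:
take 75025 (≤ 90822); 90822 − 75025 = 15797
take 10946 (≤ 15797); 15797 − 10946 = 4851
take 4181 (≤ 4851); 4851 − 4181 = 670
take 610 (≤ 670); 670 − 610 = 60
take 55 (≤ 60); 60 − 55 = 5
take 5 (≤ 5); 5 − 5 = 0
So 90822 = 75025 + 10946 + 4181 + 610 + 55 + 5, with no two terms consecutive in the sequence.

75025 + 10946 + 4181 + 610 + 55 + 5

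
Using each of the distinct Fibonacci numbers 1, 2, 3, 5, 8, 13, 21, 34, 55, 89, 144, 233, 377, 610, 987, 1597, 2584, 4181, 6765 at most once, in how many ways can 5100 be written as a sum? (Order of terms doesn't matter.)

5100 = 4181+610+233+55+21 = 4181+610+233+55+13+8 = 4181+610+144+89+55+21 = 4181+610+233+55+13+5+3 = 4181+610+233+34+21+13+8 = … (44 more), for 49 in all.

49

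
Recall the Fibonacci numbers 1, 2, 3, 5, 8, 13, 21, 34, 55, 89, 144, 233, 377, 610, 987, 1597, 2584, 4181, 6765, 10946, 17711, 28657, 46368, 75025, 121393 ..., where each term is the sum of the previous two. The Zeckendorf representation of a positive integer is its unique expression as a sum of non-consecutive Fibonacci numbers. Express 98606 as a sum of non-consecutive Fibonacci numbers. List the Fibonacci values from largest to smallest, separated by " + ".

75025 + 17711 + 4181 + 1597 + 89 + 3

75025 ≤ 98606 < 121393, so take 75025; remainder 23581
17711 ≤ 23581 < 28657, so take 17711; remainder 5870
4181 ≤ 5870 < 6765, so take 4181; remainder 1689
1597 ≤ 1689 < 2584, so take 1597; remainder 92
89 ≤ 92 < 144, so take 89; remainder 3
3 ≤ 3 < 5, so take 3; remainder 0
So 98606 = 75025 + 17711 + 4181 + 1597 + 89 + 3, with no two terms consecutive in the sequence.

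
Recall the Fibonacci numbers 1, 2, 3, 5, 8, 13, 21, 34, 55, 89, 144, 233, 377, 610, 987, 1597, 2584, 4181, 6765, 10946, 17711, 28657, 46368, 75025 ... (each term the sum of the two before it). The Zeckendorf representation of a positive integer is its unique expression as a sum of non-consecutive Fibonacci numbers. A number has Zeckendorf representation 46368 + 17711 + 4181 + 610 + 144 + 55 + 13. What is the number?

46368 + 17711 + 4181 + 610 + 144 + 55 + 13 = 69082.

69082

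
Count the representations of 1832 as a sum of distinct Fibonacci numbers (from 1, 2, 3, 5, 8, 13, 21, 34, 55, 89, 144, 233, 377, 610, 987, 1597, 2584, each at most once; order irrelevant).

14

1832 = 1597+233+2 = 1597+144+89+2 = 987+610+233+2 = 1597+144+55+34+2 = … (10 more), for 14 in all.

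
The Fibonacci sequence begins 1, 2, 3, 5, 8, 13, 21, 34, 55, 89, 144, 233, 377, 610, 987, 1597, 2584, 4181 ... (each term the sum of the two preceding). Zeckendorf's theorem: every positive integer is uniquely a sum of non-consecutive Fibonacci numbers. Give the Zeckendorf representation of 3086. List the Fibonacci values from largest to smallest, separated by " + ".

2584 + 377 + 89 + 34 + 2

3086 − 2584 = 502
502 − 377 = 125
125 − 89 = 36
36 − 34 = 2
2 − 2 = 0
So 3086 = 2584 + 377 + 89 + 34 + 2, with no two terms consecutive in the sequence.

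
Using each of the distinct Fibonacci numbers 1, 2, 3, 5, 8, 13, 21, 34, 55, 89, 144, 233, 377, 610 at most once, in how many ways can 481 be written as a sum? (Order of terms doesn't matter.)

10

Starting from the Zeckendorf form and repeatedly splitting a term F_k into F_{k−1} + F_{k−2} (when neither is already used) reaches every representation.
481 = 377+89+13+2 = 377+89+8+5+2 = 377+55+34+13+2 = … (7 more), for 10 in all.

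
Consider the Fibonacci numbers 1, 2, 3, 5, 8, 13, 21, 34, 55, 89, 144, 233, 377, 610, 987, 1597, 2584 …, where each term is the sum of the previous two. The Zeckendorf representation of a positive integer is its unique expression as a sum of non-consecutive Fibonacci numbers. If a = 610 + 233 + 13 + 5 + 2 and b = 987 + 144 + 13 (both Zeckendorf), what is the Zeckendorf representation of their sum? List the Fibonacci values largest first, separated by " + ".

The two numbers are 863 and 1144, so their sum is 2007.
Greedily peel off the largest Fibonacci term at each step:
2007 − 1597 = 410
410 − 377 = 33
33 − 21 = 12
12 − 8 = 4
4 − 3 = 1
1 − 1 = 0

1597 + 377 + 21 + 8 + 3 + 1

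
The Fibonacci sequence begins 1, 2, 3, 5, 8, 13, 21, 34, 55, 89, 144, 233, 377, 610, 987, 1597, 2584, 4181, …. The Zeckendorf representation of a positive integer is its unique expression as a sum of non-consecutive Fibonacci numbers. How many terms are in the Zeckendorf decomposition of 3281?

6

3281 − 2584 = 697
697 − 610 = 87
87 − 55 = 32
32 − 21 = 11
11 − 8 = 3
3 − 3 = 0
3281 = 2584 + 610 + 55 + 21 + 8 + 3, which has 6 terms.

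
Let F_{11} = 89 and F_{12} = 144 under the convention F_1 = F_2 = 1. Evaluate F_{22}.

17711

By the doubling identity F_{2k} = F_k(2F_{k+1} − F_k): F_{22} = 89·(2·144 − 89) = 89·199 = 17711.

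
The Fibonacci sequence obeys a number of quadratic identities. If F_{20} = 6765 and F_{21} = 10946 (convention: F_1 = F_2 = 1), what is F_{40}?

102334155

By the doubling identity F_{2k} = F_k(2F_{k+1} − F_k): F_{40} = 6765·(2·10946 − 6765) = 6765·15127 = 102334155.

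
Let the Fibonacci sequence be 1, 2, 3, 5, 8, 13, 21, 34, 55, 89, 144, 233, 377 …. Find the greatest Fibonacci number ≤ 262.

233 ≤ 262 < 377, so the largest Fibonacci number not exceeding 262 is 233.

233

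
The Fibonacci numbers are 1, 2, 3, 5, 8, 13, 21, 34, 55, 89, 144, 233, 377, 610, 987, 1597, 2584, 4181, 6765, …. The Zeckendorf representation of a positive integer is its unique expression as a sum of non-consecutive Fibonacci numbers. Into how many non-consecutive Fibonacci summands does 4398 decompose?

5

Greedily peel off the largest Fibonacci term at each step:
subtract 4181 from 4398: 217 remains
subtract 144 from 217: 73 remains
subtract 55 from 73: 18 remains
subtract 13 from 18: 5 remains
subtract 5 from 5: 0 remains
4398 = 4181 + 144 + 55 + 13 + 5, which has 5 terms.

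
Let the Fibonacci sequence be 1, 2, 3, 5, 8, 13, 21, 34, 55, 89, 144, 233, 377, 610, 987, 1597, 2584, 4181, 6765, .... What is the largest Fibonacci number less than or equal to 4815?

4181 ≤ 4815 < 6765, so the largest Fibonacci number not exceeding 4815 is 4181.

4181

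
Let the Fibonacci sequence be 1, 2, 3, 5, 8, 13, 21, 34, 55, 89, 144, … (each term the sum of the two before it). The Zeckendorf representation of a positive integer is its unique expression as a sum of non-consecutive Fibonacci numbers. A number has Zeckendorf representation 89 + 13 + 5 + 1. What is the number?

89 + 13 + 5 + 1 = 108.

108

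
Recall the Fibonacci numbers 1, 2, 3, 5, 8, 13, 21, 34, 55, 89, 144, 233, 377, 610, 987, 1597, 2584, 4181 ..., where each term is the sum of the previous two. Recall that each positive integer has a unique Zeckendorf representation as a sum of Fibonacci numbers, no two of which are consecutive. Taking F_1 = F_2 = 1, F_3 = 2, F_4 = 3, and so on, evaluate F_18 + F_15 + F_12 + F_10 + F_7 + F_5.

F_18 + F_15 + F_12 + F_10 + F_7 + F_5 = 2584 + 610 + 144 + 55 + 13 + 5 = 3411.

3411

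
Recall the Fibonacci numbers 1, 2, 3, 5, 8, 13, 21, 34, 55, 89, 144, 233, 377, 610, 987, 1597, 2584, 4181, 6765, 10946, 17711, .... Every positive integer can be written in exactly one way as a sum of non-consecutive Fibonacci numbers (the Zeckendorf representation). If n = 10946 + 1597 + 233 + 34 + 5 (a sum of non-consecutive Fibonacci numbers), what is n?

12815

10946 + 1597 + 233 + 34 + 5 = 12815.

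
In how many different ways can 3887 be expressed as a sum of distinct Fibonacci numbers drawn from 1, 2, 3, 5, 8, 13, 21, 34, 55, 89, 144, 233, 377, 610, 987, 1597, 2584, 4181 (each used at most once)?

18

Starting from the Zeckendorf form and repeatedly splitting a term F_k into F_{k−1} + F_{k−2} (when neither is already used) reaches every representation.
3887 = 2584+987+233+55+21+5+2 = 2584+987+233+55+13+8+5+2 = 2584+987+144+89+55+21+5+2 = … (15 more), for 18 in all.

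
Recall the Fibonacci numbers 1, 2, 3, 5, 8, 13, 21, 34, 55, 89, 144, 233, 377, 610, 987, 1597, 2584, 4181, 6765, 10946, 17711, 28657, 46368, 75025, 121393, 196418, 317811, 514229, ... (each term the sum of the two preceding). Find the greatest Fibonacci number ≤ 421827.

317811

317811 ≤ 421827 < 514229, so the largest Fibonacci number not exceeding 421827 is 317811.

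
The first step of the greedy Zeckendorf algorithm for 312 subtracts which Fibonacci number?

233

233 ≤ 312 < 377, so the largest Fibonacci number not exceeding 312 is 233.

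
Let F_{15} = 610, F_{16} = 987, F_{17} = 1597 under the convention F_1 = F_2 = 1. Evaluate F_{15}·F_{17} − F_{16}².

610·1597 − 987² = 974170 − 974169 = 1. (Cassini's identity: F_{k−1}F_{k+1} − F_k² = (−1)^k.)

1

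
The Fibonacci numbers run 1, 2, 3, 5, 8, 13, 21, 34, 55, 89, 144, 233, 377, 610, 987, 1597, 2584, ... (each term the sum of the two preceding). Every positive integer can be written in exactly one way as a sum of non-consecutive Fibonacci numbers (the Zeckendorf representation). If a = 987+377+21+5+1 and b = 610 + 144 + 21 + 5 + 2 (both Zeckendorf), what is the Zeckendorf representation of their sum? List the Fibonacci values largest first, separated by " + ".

1597 + 377 + 144 + 55

The two numbers are 1391 and 782, so their sum is 2173.
2173 − 1597 = 576
576 − 377 = 199
199 − 144 = 55
55 − 55 = 0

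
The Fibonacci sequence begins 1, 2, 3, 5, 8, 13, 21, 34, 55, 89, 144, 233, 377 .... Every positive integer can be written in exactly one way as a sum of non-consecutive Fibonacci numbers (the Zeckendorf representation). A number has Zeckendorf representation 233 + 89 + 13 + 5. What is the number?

233 + 89 + 13 + 5 = 340.

340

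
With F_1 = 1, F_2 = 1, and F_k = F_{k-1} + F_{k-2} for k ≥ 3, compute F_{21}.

10946

Iterating the recurrence up to F_{14} = 377 and F_{13} = 233:
F_{15} = F_{14} + F_{13} = 377 + 233 = 610
F_{16} = F_{15} + F_{14} = 610 + 377 = 987
F_{17} = F_{16} + F_{15} = 987 + 610 = 1597
F_{18} = F_{17} + F_{16} = 1597 + 987 = 2584
F_{19} = F_{18} + F_{17} = 2584 + 1597 = 4181
F_{20} = F_{19} + F_{18} = 4181 + 2584 = 6765
F_{21} = F_{20} + F_{19} = 6765 + 4181 = 10946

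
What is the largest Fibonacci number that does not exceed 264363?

196418

196418 ≤ 264363 < 317811, so the largest Fibonacci number not exceeding 264363 is 196418.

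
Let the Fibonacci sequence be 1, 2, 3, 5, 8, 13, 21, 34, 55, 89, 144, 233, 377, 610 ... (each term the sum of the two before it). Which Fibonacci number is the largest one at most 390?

377 ≤ 390 < 610, so the largest Fibonacci number not exceeding 390 is 377.

377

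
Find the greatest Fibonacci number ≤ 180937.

121393

121393 ≤ 180937 < 196418, so the largest Fibonacci number not exceeding 180937 is 121393.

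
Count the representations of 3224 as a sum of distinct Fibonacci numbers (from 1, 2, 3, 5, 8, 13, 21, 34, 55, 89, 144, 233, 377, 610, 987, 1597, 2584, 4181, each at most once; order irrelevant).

3224 = 2584+610+21+8+1 = 2584+610+21+5+3+1 = 2584+377+233+21+8+1 = … (21 more), for 24 in all.

24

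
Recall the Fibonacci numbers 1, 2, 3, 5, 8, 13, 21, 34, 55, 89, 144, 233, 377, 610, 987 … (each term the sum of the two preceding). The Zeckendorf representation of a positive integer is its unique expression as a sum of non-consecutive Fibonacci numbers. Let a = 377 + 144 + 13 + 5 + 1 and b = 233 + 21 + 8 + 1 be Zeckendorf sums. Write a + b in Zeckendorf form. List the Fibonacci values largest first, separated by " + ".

The two numbers are 540 and 263, so their sum is 803.
Repeatedly subtract the largest Fibonacci number that fits:
largest Fibonacci ≤ 803 is 610; 803 − 610 = 193
largest Fibonacci ≤ 193 is 144; 193 − 144 = 49
largest Fibonacci ≤ 49 is 34; 49 − 34 = 15
largest Fibonacci ≤ 15 is 13; 15 − 13 = 2
largest Fibonacci ≤ 2 is 2; 2 − 2 = 0

610 + 144 + 34 + 13 + 2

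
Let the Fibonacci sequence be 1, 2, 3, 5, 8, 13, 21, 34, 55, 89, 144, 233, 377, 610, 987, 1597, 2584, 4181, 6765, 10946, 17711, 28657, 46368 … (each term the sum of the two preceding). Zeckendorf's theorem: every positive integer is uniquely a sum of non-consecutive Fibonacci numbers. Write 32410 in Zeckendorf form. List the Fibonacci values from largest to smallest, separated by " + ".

28657 + 2584 + 987 + 144 + 34 + 3 + 1

Greedy algorithm:
subtract 28657 from 32410: 3753 remains
subtract 2584 from 3753: 1169 remains
subtract 987 from 1169: 182 remains
subtract 144 from 182: 38 remains
subtract 34 from 38: 4 remains
subtract 3 from 4: 1 remains
subtract 1 from 1: 0 remains
So 32410 = 28657 + 2584 + 987 + 144 + 34 + 3 + 1, with no two terms consecutive in the sequence.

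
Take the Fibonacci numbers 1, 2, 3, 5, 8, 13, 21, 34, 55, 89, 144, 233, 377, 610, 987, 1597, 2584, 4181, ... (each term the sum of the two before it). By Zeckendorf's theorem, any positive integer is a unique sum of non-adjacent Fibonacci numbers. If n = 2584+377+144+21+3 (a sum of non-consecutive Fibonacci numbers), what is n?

3129

2584+377+144+21+3 = 3129.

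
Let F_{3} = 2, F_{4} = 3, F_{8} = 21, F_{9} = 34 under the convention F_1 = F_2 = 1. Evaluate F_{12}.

144

By the addition formula F_{m+n} = F_m F_{n+1} + F_{m−1} F_n with m=4, n=8: F_{12} = 3·34 + 2·21 = 102 + 42 = 144.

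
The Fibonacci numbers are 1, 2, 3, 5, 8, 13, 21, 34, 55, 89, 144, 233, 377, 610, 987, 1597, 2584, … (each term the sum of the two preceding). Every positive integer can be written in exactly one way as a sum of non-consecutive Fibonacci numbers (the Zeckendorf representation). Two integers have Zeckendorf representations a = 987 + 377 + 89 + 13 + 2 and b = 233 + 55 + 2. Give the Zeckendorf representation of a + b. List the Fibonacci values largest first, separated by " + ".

1597 + 144 + 13 + 3 + 1

The two numbers are 1468 and 290, so their sum is 1758.
Greedily peel off the largest Fibonacci term at each step:
1758: greatest Fibonacci not exceeding it is 1597, leaving 161
161: greatest Fibonacci not exceeding it is 144, leaving 17
17: greatest Fibonacci not exceeding it is 13, leaving 4
4: greatest Fibonacci not exceeding it is 3, leaving 1
1: greatest Fibonacci not exceeding it is 1, leaving 0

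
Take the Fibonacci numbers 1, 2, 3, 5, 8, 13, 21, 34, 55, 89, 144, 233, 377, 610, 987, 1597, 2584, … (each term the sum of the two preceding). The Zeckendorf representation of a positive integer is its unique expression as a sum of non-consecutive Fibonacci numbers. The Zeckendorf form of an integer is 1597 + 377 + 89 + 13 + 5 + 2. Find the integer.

1597 + 377 + 89 + 13 + 5 + 2 = 2083.

2083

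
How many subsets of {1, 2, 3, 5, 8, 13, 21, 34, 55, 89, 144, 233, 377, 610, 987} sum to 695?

Each representation comes from the Zeckendorf form by replacing some F_k with F_{k−1} + F_{k−2} where possible.
695 = 610+55+21+8+1 = 610+55+21+5+3+1 = 377+233+55+21+8+1 = 610+55+13+8+5+3+1 = … (8 more), for 12 in all.

12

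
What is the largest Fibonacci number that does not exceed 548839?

514229

514229 ≤ 548839 < 832040, so the largest Fibonacci number not exceeding 548839 is 514229.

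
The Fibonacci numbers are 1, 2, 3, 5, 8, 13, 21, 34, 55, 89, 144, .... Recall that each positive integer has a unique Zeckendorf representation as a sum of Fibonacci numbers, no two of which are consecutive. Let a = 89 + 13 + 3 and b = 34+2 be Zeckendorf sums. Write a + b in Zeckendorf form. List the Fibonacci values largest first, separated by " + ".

89 + 34 + 13 + 5

The two numbers are 105 and 36, so their sum is 141.
Greedy algorithm:
141: greatest Fibonacci not exceeding it is 89, leaving 52
52: greatest Fibonacci not exceeding it is 34, leaving 18
18: greatest Fibonacci not exceeding it is 13, leaving 5
5: greatest Fibonacci not exceeding it is 5, leaving 0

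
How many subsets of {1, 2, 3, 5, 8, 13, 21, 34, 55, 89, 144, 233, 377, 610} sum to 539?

15

539 = 377+144+13+5 = 377+144+13+3+2 = 377+89+55+13+5 = 377+144+8+5+3+2 = 377+89+55+13+3+2 = … (10 more), for 15 in all.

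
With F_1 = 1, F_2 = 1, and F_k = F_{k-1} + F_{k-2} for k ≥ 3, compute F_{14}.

377

Iterating the recurrence up to F_{7} = 13 and F_{6} = 8:
F_{8} = F_{7} + F_{6} = 13 + 8 = 21
F_{9} = F_{8} + F_{7} = 21 + 13 = 34
F_{10} = F_{9} + F_{8} = 34 + 21 = 55
F_{11} = F_{10} + F_{9} = 55 + 34 = 89
F_{12} = F_{11} + F_{10} = 89 + 55 = 144
F_{13} = F_{12} + F_{11} = 144 + 89 = 233
F_{14} = F_{13} + F_{12} = 233 + 144 = 377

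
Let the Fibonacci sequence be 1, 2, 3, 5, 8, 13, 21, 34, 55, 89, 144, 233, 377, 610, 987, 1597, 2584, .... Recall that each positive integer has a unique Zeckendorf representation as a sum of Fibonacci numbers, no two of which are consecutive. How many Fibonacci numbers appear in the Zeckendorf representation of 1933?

Repeatedly subtract the largest Fibonacci number that fits:
1597 ≤ 1933 < 2584, so take 1597; remainder 336
233 ≤ 336 < 377, so take 233; remainder 103
89 ≤ 103 < 144, so take 89; remainder 14
13 ≤ 14 < 21, so take 13; remainder 1
1 ≤ 1 < 2, so take 1; remainder 0
1933 = 1597 + 233 + 89 + 13 + 1, which has 5 terms.

5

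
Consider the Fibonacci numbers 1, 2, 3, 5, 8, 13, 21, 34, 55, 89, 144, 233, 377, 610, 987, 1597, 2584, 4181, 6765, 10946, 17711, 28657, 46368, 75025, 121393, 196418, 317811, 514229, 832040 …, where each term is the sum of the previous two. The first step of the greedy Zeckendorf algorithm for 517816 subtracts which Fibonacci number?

514229 ≤ 517816 < 832040, so the largest Fibonacci number not exceeding 517816 is 514229.

514229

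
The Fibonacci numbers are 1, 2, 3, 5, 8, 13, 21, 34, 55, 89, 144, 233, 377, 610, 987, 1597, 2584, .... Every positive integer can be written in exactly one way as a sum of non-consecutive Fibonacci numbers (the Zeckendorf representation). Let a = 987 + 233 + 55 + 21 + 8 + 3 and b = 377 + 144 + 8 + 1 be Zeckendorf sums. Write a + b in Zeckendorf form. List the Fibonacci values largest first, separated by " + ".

The two numbers are 1307 and 530, so their sum is 1837.
take 1597 (≤ 1837); 1837 − 1597 = 240
take 233 (≤ 240); 240 − 233 = 7
take 5 (≤ 7); 7 − 5 = 2
take 2 (≤ 2); 2 − 2 = 0

1597 + 233 + 5 + 2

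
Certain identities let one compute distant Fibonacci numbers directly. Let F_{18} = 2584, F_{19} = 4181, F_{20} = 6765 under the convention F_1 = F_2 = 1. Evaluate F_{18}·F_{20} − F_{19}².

-1

2584·6765 − 4181² = 17480760 − 17480761 = -1. (Cassini's identity: F_{k−1}F_{k+1} − F_k² = (−1)^k.)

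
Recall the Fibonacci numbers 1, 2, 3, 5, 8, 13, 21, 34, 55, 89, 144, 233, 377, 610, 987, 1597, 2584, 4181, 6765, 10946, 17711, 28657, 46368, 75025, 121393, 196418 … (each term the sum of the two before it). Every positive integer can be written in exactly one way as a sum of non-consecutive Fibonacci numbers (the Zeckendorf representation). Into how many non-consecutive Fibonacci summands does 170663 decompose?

8

subtract 121393 from 170663: 49270 remains
subtract 46368 from 49270: 2902 remains
subtract 2584 from 2902: 318 remains
subtract 233 from 318: 85 remains
subtract 55 from 85: 30 remains
subtract 21 from 30: 9 remains
subtract 8 from 9: 1 remains
subtract 1 from 1: 0 remains
170663 = 121393 + 46368 + 2584 + 233 + 55 + 21 + 8 + 1, which has 8 terms.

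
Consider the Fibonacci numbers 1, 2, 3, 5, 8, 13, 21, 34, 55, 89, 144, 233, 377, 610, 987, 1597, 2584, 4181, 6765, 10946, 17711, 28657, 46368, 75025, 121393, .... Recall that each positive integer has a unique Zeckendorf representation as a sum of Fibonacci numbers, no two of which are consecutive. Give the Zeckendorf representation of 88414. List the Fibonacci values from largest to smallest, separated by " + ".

subtract 75025 from 88414: 13389 remains
subtract 10946 from 13389: 2443 remains
subtract 1597 from 2443: 846 remains
subtract 610 from 846: 236 remains
subtract 233 from 236: 3 remains
subtract 3 from 3: 0 remains
So 88414 = 75025 + 10946 + 1597 + 610 + 233 + 3, with no two terms consecutive in the sequence.

75025 + 10946 + 1597 + 610 + 233 + 3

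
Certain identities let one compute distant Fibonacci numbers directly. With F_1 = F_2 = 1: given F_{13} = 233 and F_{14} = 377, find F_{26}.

121393

By the doubling identity F_{2k} = F_k(2F_{k+1} − F_k): F_{26} = 233·(2·377 − 233) = 233·521 = 121393.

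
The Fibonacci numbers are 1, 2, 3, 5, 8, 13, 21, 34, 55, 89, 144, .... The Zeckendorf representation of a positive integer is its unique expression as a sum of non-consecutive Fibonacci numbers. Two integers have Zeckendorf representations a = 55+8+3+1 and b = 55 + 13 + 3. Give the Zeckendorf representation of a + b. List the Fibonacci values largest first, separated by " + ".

The two numbers are 67 and 71, so their sum is 138.
Repeatedly subtract the largest Fibonacci number that fits:
89 ≤ 138 < 144, so take 89; remainder 49
34 ≤ 49 < 55, so take 34; remainder 15
13 ≤ 15 < 21, so take 13; remainder 2
2 ≤ 2 < 3, so take 2; remainder 0

89 + 34 + 13 + 2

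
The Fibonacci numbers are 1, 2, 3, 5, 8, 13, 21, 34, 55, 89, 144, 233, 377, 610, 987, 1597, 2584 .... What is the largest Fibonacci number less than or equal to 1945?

1597

1597 ≤ 1945 < 2584, so the largest Fibonacci number not exceeding 1945 is 1597.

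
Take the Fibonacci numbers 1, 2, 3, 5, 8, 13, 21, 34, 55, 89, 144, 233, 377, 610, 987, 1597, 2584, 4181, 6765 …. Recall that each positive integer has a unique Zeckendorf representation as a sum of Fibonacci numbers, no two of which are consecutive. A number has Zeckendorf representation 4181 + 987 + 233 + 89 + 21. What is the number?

5511

4181 + 987 + 233 + 89 + 21 = 5511.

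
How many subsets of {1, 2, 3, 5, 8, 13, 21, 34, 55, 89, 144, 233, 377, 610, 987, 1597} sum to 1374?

16

1374 = 987+377+8+2 = 987+377+5+3+2 = 987+233+144+8+2 = 987+233+144+5+3+2 = 987+233+89+55+8+2 = … (11 more), for 16 in all.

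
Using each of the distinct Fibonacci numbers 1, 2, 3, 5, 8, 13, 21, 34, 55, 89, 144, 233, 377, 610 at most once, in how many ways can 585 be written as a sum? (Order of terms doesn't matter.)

11

585 = 377+144+55+8+1 = 377+144+55+5+3+1 = 377+144+34+21+8+1 = 377+144+34+21+5+3+1 = 377+89+55+34+21+8+1 = … (6 more), for 11 in all.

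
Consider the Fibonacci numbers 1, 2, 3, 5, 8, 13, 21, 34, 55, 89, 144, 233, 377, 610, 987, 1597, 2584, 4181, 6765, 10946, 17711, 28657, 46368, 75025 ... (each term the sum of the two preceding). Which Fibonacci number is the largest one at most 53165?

46368 ≤ 53165 < 75025, so the largest Fibonacci number not exceeding 53165 is 46368.

46368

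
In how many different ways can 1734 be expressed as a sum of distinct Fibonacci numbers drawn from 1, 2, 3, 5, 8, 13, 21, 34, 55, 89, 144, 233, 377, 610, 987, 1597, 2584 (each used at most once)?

23

Each representation comes from the Zeckendorf form by replacing some F_k with F_{k−1} + F_{k−2} where possible.
1734 = 1597+89+34+13+1 = 1597+89+34+8+5+1 = 987+610+89+34+13+1 = … (20 more), for 23 in all.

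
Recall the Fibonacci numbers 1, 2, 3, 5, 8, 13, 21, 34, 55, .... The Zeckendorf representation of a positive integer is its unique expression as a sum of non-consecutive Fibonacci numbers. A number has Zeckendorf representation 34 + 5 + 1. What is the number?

34 + 5 + 1 = 40.

40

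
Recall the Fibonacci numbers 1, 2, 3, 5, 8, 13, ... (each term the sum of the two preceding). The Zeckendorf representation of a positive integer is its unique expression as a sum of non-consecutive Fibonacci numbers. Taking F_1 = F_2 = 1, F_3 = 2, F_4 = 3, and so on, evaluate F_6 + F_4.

11

F_6 + F_4 = 8 + 3 = 11.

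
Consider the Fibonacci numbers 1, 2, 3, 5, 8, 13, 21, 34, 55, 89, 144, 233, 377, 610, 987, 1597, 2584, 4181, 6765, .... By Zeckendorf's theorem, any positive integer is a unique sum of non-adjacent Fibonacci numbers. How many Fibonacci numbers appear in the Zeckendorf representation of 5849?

5

5849: greatest Fibonacci not exceeding it is 4181, leaving 1668
1668: greatest Fibonacci not exceeding it is 1597, leaving 71
71: greatest Fibonacci not exceeding it is 55, leaving 16
16: greatest Fibonacci not exceeding it is 13, leaving 3
3: greatest Fibonacci not exceeding it is 3, leaving 0
5849 = 4181 + 1597 + 55 + 13 + 3, which has 5 terms.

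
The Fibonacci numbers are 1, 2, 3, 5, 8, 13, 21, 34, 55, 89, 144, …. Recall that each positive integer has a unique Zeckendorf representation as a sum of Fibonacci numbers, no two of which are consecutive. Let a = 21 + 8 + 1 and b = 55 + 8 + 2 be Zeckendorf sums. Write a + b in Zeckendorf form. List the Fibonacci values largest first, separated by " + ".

The two numbers are 30 and 65, so their sum is 95.
Greedy algorithm:
95 − 89 = 6
6 − 5 = 1
1 − 1 = 0

89 + 5 + 1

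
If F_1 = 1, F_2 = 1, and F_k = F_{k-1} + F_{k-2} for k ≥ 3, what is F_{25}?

75025

Iterating the recurrence up to F_{20} = 6765 and F_{19} = 4181:
F_{21} = F_{20} + F_{19} = 6765 + 4181 = 10946
F_{22} = F_{21} + F_{20} = 10946 + 6765 = 17711
F_{23} = F_{22} + F_{21} = 17711 + 10946 = 28657
F_{24} = F_{23} + F_{22} = 28657 + 17711 = 46368
F_{25} = F_{24} + F_{23} = 46368 + 28657 = 75025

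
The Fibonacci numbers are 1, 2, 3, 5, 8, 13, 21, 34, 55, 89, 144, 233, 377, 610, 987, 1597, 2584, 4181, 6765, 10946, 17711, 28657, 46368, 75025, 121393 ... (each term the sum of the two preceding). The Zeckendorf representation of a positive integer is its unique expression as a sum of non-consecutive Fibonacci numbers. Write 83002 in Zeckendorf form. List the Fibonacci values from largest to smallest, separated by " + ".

75025 + 6765 + 987 + 144 + 55 + 21 + 5

Repeatedly subtract the largest Fibonacci number that fits:
83002 − 75025 = 7977
7977 − 6765 = 1212
1212 − 987 = 225
225 − 144 = 81
81 − 55 = 26
26 − 21 = 5
5 − 5 = 0
So 83002 = 75025 + 6765 + 987 + 144 + 55 + 21 + 5, with no two terms consecutive in the sequence.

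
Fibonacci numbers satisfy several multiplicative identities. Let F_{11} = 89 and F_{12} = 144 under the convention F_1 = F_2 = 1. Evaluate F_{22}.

17711

By the doubling identity F_{2k} = F_k(2F_{k+1} − F_k): F_{22} = 89·(2·144 − 89) = 89·199 = 17711.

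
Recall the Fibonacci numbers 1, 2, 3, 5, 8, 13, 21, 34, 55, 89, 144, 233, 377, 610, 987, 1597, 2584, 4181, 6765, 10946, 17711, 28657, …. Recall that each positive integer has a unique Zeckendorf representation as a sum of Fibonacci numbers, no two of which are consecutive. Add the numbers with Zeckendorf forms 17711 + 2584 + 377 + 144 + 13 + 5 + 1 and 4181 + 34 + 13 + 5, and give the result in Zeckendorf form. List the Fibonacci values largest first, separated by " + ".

17711 + 6765 + 377 + 144 + 55 + 13 + 3

The two numbers are 20835 and 4233, so their sum is 25068.
17711 ≤ 25068 < 28657, so take 17711; remainder 7357
6765 ≤ 7357 < 10946, so take 6765; remainder 592
377 ≤ 592 < 610, so take 377; remainder 215
144 ≤ 215 < 233, so take 144; remainder 71
55 ≤ 71 < 89, so take 55; remainder 16
13 ≤ 16 < 21, so take 13; remainder 3
3 ≤ 3 < 5, so take 3; remainder 0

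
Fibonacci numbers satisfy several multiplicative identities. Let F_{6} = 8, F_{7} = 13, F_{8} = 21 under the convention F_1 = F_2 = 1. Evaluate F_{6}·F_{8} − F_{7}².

-1

8·21 − 13² = 168 − 169 = -1. (Cassini's identity: F_{k−1}F_{k+1} − F_k² = (−1)^k.)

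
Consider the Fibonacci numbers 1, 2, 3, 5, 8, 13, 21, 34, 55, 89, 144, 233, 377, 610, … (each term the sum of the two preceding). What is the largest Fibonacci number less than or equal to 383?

377

377 ≤ 383 < 610, so the largest Fibonacci number not exceeding 383 is 377.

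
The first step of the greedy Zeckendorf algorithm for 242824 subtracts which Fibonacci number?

196418 ≤ 242824 < 317811, so the largest Fibonacci number not exceeding 242824 is 196418.

196418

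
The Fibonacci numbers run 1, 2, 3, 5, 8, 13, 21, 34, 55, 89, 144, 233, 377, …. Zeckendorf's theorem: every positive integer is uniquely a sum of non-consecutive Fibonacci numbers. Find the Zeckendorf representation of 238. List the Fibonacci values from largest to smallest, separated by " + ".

233 + 5

Repeatedly subtract the largest Fibonacci number that fits:
233 ≤ 238 < 377, so take 233; remainder 5
5 ≤ 5 < 8, so take 5; remainder 0
So 238 = 233 + 5, with no two terms consecutive in the sequence.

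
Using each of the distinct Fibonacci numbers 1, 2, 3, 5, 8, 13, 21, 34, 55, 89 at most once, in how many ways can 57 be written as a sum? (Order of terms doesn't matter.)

Starting from the Zeckendorf form and repeatedly splitting a term F_k into F_{k−1} + F_{k−2} (when neither is already used) reaches every representation.
57 = 55+2 = 34+21+2 = 34+13+8+2 = 34+13+5+3+2 — 4 representations.

4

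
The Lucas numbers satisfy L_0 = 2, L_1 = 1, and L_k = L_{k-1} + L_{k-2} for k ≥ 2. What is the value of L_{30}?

1860498

Iterating the recurrence up to L_{24} = 103682 and L_{23} = 64079:
L_{25} = L_{24} + L_{23} = 103682 + 64079 = 167761
L_{26} = L_{25} + L_{24} = 167761 + 103682 = 271443
L_{27} = L_{26} + L_{25} = 271443 + 167761 = 439204
L_{28} = L_{27} + L_{26} = 439204 + 271443 = 710647
L_{29} = L_{28} + L_{27} = 710647 + 439204 = 1149851
L_{30} = L_{29} + L_{28} = 1149851 + 710647 = 1860498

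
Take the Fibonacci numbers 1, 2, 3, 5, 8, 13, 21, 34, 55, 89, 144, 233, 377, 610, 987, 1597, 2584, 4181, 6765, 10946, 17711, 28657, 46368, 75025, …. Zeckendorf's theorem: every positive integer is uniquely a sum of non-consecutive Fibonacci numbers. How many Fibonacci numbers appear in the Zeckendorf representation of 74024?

46368 ≤ 74024 < 75025, so take 46368; remainder 27656
17711 ≤ 27656 < 28657, so take 17711; remainder 9945
6765 ≤ 9945 < 10946, so take 6765; remainder 3180
2584 ≤ 3180 < 4181, so take 2584; remainder 596
377 ≤ 596 < 610, so take 377; remainder 219
144 ≤ 219 < 233, so take 144; remainder 75
55 ≤ 75 < 89, so take 55; remainder 20
13 ≤ 20 < 21, so take 13; remainder 7
5 ≤ 7 < 8, so take 5; remainder 2
2 ≤ 2 < 3, so take 2; remainder 0
74024 = 46368 + 17711 + 6765 + 2584 + 377 + 144 + 55 + 13 + 5 + 2, which has 10 terms.

10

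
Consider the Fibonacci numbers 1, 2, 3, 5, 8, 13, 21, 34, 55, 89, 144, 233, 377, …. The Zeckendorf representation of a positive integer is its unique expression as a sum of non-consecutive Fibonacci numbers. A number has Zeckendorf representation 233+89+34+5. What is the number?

233+89+34+5 = 361.

361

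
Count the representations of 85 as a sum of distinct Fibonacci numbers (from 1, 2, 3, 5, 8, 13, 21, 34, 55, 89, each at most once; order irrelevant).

4

Starting from the Zeckendorf form and repeatedly splitting a term F_k into F_{k−1} + F_{k−2} (when neither is already used) reaches every representation.
85 = 55+21+8+1 = 55+21+5+3+1 = 55+13+8+5+3+1 = … (1 more), for 4 in all.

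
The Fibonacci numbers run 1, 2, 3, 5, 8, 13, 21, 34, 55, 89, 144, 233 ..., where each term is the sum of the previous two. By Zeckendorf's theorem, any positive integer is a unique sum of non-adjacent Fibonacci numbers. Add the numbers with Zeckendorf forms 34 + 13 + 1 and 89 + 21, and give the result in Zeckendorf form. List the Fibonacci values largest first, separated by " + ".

The two numbers are 48 and 110, so their sum is 158.
Repeatedly subtract the largest Fibonacci number that fits:
subtract 144 from 158: 14 remains
subtract 13 from 14: 1 remains
subtract 1 from 1: 0 remains

144 + 13 + 1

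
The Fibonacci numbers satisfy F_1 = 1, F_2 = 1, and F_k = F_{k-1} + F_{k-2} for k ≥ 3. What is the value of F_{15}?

610

Iterating the recurrence up to F_{9} = 34 and F_{8} = 21:
F_{10} = F_{9} + F_{8} = 34 + 21 = 55
F_{11} = F_{10} + F_{9} = 55 + 34 = 89
F_{12} = F_{11} + F_{10} = 89 + 55 = 144
F_{13} = F_{12} + F_{11} = 144 + 89 = 233
F_{14} = F_{13} + F_{12} = 233 + 144 = 377
F_{15} = F_{14} + F_{13} = 377 + 233 = 610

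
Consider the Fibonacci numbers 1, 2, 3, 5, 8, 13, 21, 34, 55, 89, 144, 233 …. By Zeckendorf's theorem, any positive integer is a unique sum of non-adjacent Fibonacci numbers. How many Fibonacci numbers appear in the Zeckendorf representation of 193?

4

subtract 144 from 193: 49 remains
subtract 34 from 49: 15 remains
subtract 13 from 15: 2 remains
subtract 2 from 2: 0 remains
193 = 144 + 34 + 13 + 2, which has 4 terms.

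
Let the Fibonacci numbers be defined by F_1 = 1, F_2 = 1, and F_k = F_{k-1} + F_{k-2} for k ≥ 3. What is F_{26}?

121393

Iterating the recurrence up to F_{21} = 10946 and F_{20} = 6765:
F_{22} = F_{21} + F_{20} = 10946 + 6765 = 17711
F_{23} = F_{22} + F_{21} = 17711 + 10946 = 28657
F_{24} = F_{23} + F_{22} = 28657 + 17711 = 46368
F_{25} = F_{24} + F_{23} = 46368 + 28657 = 75025
F_{26} = F_{25} + F_{24} = 75025 + 46368 = 121393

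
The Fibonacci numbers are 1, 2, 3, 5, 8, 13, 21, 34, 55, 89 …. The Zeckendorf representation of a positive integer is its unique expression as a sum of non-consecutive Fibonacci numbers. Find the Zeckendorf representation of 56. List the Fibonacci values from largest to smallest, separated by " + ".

55 + 1

Greedily peel off the largest Fibonacci term at each step:
largest Fibonacci ≤ 56 is 55; 56 − 55 = 1
largest Fibonacci ≤ 1 is 1; 1 − 1 = 0
So 56 = 55 + 1, with no two terms consecutive in the sequence.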